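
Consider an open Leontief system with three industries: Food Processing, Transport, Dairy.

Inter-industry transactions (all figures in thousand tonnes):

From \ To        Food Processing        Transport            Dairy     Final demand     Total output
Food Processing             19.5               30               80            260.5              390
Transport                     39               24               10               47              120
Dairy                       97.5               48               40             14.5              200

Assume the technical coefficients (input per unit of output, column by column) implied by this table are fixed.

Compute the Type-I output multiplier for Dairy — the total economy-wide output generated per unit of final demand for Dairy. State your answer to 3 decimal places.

Technical coefficients a_ij = z_ij / X_j:
  a_FF = 19.5/390 = 0.05, a_TF = 39/390 = 0.10, a_DF = 97.5/390 = 0.25
  a_FT = 30/120 = 0.25, a_TT = 24/120 = 0.20, a_DT = 48/120 = 0.40
  a_FD = 80/200 = 0.40, a_TD = 10/200 = 0.05, a_DD = 40/200 = 0.20
I − A =
  [   0.95    -0.25    -0.40]
  [  -0.10     0.80    -0.05]
  [  -0.25    -0.40     0.80]
Cofactors of I−A, C_ij = (−1)^(i+j)·(minor ij) (rows/columns in the sector order above):
  C_11 = (0.80)(0.80) − (-0.05)(-0.40) = 0.6200
  C_12 = −[(-0.10)(0.80) − (-0.05)(-0.25)] = 0.0925
  C_13 = (-0.10)(-0.40) − (0.80)(-0.25) = 0.2400
  C_21 = −[(-0.25)(0.80) − (-0.40)(-0.40)] = 0.3600
  C_22 = (0.95)(0.80) − (-0.40)(-0.25) = 0.6600
  C_23 = −[(0.95)(-0.40) − (-0.25)(-0.25)] = 0.4425
  C_31 = (-0.25)(-0.05) − (-0.40)(0.80) = 0.3325
  C_32 = −[(0.95)(-0.05) − (-0.40)(-0.10)] = 0.0875
  C_33 = (0.95)(0.80) − (-0.25)(-0.10) = 0.7350
det(I−A) = Σ_j (I−A)_1j·C_1j = (0.95)(0.6200) + (-0.25)(0.0925) + (-0.40)(0.2400) = 0.469875
adj(I−A) = Cᵀ =
  [ 0.6200   0.3600   0.3325]
  [ 0.0925   0.6600   0.0875]
  [ 0.2400   0.4425   0.7350]
(I − A)⁻¹ = adj(I−A) / det(I−A) ≈
  [   1.3195     0.7662     0.7076]
  [   0.1969     1.4046     0.1862]
  [   0.5108     0.9417     1.5642]
The output multiplier for sector j is the column-j sum of the Leontief inverse (I − A)⁻¹ = adj(I−A) / det(I−A).
Column D of adj(I−A): (0.3325, 0.0875, 0.7350); det(I−A) = 0.469875.
m_D = (0.3325 + 0.0875 + 0.7350) / 0.469875 = 1.155 / 0.469875 ≈ 2.458.

m_D = 2.458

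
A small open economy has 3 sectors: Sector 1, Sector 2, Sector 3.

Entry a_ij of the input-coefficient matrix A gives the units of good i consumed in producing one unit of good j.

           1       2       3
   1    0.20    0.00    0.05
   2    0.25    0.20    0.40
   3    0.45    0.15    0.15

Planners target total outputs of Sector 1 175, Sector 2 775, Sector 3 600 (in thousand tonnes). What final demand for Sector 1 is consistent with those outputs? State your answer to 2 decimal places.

d_1 = 110.00

I − A =
  [   0.80     0.00    -0.05]
  [  -0.25     0.80    -0.40]
  [  -0.45    -0.15     0.85]
d = (I − A) x:
  d_1 = (+0.80)·175 + (+0.00)·775 + (-0.05)·600 = 110.00
  d_2 = (-0.25)·175 + (+0.80)·775 + (-0.40)·600 = 336.25
  d_3 = (-0.45)·175 + (-0.15)·775 + (+0.85)·600 = 315.00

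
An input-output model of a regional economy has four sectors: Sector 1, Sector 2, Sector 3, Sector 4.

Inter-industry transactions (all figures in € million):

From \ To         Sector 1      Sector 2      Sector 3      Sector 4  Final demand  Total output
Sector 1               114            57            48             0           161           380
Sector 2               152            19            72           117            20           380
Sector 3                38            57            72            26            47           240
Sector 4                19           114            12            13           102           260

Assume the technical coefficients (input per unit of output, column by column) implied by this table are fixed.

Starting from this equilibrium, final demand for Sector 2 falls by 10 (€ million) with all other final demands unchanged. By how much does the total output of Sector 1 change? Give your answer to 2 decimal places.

Technical coefficients a_ij = z_ij / X_j:
  a_11 = 114/380 = 0.30, a_21 = 152/380 = 0.40, a_31 = 38/380 = 0.10, a_41 = 19/380 = 0.05
  a_12 = 57/380 = 0.15, a_22 = 19/380 = 0.05, a_32 = 57/380 = 0.15, a_42 = 114/380 = 0.30
  a_13 = 48/240 = 0.20, a_23 = 72/240 = 0.30, a_33 = 72/240 = 0.30, a_43 = 12/240 = 0.05
  a_14 = 0/260 = 0.00, a_24 = 117/260 = 0.45, a_34 = 26/260 = 0.10, a_44 = 13/260 = 0.05
I − A =
  [   0.70    -0.15    -0.20     0.00]
  [  -0.40     0.95    -0.30    -0.45]
  [  -0.10    -0.15     0.70    -0.10]
  [  -0.05    -0.30    -0.05     0.95]
Compute the cofactors C_ij = (−1)^(i+j)·(3×3 minor ij) of I−A; the adjugate is their transpose:
adj(I−A) = Cᵀ =
  [ 0.477375   0.133500   0.199625   0.084250]
  [ 0.312000   0.442000   0.295750   0.240500]
  [ 0.153875   0.135750   0.476875   0.114500]
  [ 0.131750   0.153750   0.129000   0.356500]
det(I−A) = Σ_j (I−A)_1j·C_1j = (0.70)(0.477375) + (-0.15)(0.312000) + (-0.20)(0.153875) + (0.00)(0.131750) = 0.2565875
(I − A)⁻¹ = adj(I−A) / det(I−A) ≈
  [   1.8605     0.5203     0.7780     0.3283]
  [   1.2160     1.7226     1.1526     0.9373]
  [   0.5997     0.5291     1.8585     0.4462]
  [   0.5135     0.5992     0.5028     1.3894]
Δx = (I − A)⁻¹ Δd with Δd having -10 in the Sector 2 component and 0 elsewhere.
So Δx_1 = L_12 · (-10), where L_12 = adj(I−A)_12 / det(I−A) = 0.133500 / 0.2565875.
Δx_1 = 0.133500 × (-10) / 0.2565875 = -1.335 / 0.2565875 ≈ -5.20.

Δx_1 = -5.20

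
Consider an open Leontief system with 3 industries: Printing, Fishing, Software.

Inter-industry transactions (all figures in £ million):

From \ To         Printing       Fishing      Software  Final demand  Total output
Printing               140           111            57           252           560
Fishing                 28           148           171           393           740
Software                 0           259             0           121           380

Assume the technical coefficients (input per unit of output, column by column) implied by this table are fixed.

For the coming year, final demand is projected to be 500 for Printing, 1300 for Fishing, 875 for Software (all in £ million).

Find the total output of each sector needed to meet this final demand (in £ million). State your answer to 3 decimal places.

x_P = 1586.778, x_F = 2759.671, x_S = 1840.885

Technical coefficients a_ij = z_ij / X_j:
  a_PP = 140/560 = 0.25, a_FP = 28/560 = 0.05, a_SP = 0/560 = 0.00
  a_PF = 111/740 = 0.15, a_FF = 148/740 = 0.20, a_SF = 259/740 = 0.35
  a_PS = 57/380 = 0.15, a_FS = 171/380 = 0.45, a_SS = 0/380 = 0.00
I − A =
  [   0.75    -0.15    -0.15]
  [  -0.05     0.80    -0.45]
  [   0.00    -0.35     1.00]
Cofactors of I−A, C_ij = (−1)^(i+j)·(minor ij) (rows/columns in the sector order above):
  C_11 = (0.80)(1.00) − (-0.45)(-0.35) = 0.6425
  C_12 = −[(-0.05)(1.00) − (-0.45)(0.00)] = 0.0500
  C_13 = (-0.05)(-0.35) − (0.80)(0.00) = 0.0175
  C_21 = −[(-0.15)(1.00) − (-0.15)(-0.35)] = 0.2025
  C_22 = (0.75)(1.00) − (-0.15)(0.00) = 0.7500
  C_23 = −[(0.75)(-0.35) − (-0.15)(0.00)] = 0.2625
  C_31 = (-0.15)(-0.45) − (-0.15)(0.80) = 0.1875
  C_32 = −[(0.75)(-0.45) − (-0.15)(-0.05)] = 0.3450
  C_33 = (0.75)(0.80) − (-0.15)(-0.05) = 0.5925
det(I−A) = Σ_j (I−A)_1j·C_1j = (0.75)(0.6425) + (-0.15)(0.0500) + (-0.15)(0.0175) = 0.47175
adj(I−A) = Cᵀ =
  [ 0.6425   0.2025   0.1875]
  [ 0.0500   0.7500   0.3450]
  [ 0.0175   0.2625   0.5925]
(I − A)⁻¹ = adj(I−A) / det(I−A) ≈
  [   1.3620     0.4293     0.3975]
  [   0.1060     1.5898     0.7313]
  [   0.0371     0.5564     1.2560]
x = (I − A)⁻¹ d = adj(I−A)·d / det(I−A), with det(I−A) = 0.47175:
  x_P = (0.6425·500 + 0.2025·1300 + 0.1875·875) / 0.47175 = 748.5625 / 0.47175 ≈ 1586.778
  x_F = (0.0500·500 + 0.7500·1300 + 0.3450·875) / 0.47175 = 1301.875 / 0.47175 ≈ 2759.671
  x_S = (0.0175·500 + 0.2625·1300 + 0.5925·875) / 0.47175 = 868.4375 / 0.47175 ≈ 1840.885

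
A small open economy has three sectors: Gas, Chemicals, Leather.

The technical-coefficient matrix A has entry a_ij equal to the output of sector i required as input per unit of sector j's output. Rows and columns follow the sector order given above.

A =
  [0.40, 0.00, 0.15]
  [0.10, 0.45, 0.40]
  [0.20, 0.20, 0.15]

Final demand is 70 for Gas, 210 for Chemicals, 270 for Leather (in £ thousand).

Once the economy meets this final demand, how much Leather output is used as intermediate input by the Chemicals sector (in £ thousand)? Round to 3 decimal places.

I − A =
  [   0.60     0.00    -0.15]
  [  -0.10     0.55    -0.40]
  [  -0.20    -0.20     0.85]
Cofactors of I−A, C_ij = (−1)^(i+j)·(minor ij) (rows/columns in the sector order above):
  C_11 = (0.55)(0.85) − (-0.40)(-0.20) = 0.3875
  C_12 = −[(-0.10)(0.85) − (-0.40)(-0.20)] = 0.1650
  C_13 = (-0.10)(-0.20) − (0.55)(-0.20) = 0.1300
  C_21 = −[(0.00)(0.85) − (-0.15)(-0.20)] = 0.0300
  C_22 = (0.60)(0.85) − (-0.15)(-0.20) = 0.4800
  C_23 = −[(0.60)(-0.20) − (0.00)(-0.20)] = 0.1200
  C_31 = (0.00)(-0.40) − (-0.15)(0.55) = 0.0825
  C_32 = −[(0.60)(-0.40) − (-0.15)(-0.10)] = 0.2550
  C_33 = (0.60)(0.55) − (0.00)(-0.10) = 0.3300
det(I−A) = Σ_j (I−A)_1j·C_1j = (0.60)(0.3875) + (0.00)(0.1650) + (-0.15)(0.1300) = 0.2130
adj(I−A) = Cᵀ =
  [ 0.3875   0.0300   0.0825]
  [ 0.1650   0.4800   0.2550]
  [ 0.1300   0.1200   0.3300]
(I − A)⁻¹ = adj(I−A) / det(I−A) ≈
  [   1.8192     0.1408     0.3873]
  [   0.7746     2.2535     1.1972]
  [   0.6103     0.5634     1.5493]
First solve x = (I − A)⁻¹ d = adj(I−A)·d / det(I−A); in particular x_C = (0.1650·70 + 0.4800·210 + 0.2550·270) / 0.2130 = 181.20 / 0.2130 ≈ 850.70423.
Intermediate flow from L to C: z_LC = a_LC · x_C = 0.20 × 181.20 / 0.2130 = 36.24 / 0.2130 ≈ 170.141.

z_LC = 170.141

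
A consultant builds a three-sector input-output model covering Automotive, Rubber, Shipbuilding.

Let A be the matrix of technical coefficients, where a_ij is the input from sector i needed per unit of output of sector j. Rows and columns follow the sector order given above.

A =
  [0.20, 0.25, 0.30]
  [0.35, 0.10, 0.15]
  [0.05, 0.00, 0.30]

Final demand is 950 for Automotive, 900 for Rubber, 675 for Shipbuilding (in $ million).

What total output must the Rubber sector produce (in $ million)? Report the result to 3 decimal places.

I − A =
  [   0.80    -0.25    -0.30]
  [  -0.35     0.90    -0.15]
  [  -0.05     0.00     0.70]
Cofactors of I−A, C_ij = (−1)^(i+j)·(minor ij) (rows/columns in the sector order above):
  C_11 = (0.90)(0.70) − (-0.15)(0.00) = 0.6300
  C_12 = −[(-0.35)(0.70) − (-0.15)(-0.05)] = 0.2525
  C_13 = (-0.35)(0.00) − (0.90)(-0.05) = 0.0450
  C_21 = −[(-0.25)(0.70) − (-0.30)(0.00)] = 0.1750
  C_22 = (0.80)(0.70) − (-0.30)(-0.05) = 0.5450
  C_23 = −[(0.80)(0.00) − (-0.25)(-0.05)] = 0.0125
  C_31 = (-0.25)(-0.15) − (-0.30)(0.90) = 0.3075
  C_32 = −[(0.80)(-0.15) − (-0.30)(-0.35)] = 0.2250
  C_33 = (0.80)(0.90) − (-0.25)(-0.35) = 0.6325
det(I−A) = Σ_j (I−A)_1j·C_1j = (0.80)(0.6300) + (-0.25)(0.2525) + (-0.30)(0.0450) = 0.427375
adj(I−A) = Cᵀ =
  [ 0.6300   0.1750   0.3075]
  [ 0.2525   0.5450   0.2250]
  [ 0.0450   0.0125   0.6325]
(I − A)⁻¹ = adj(I−A) / det(I−A) ≈
  [   1.4741     0.4095     0.7195]
  [   0.5908     1.2752     0.5265]
  [   0.1053     0.0292     1.4800]
x = (I − A)⁻¹ d = adj(I−A)·d / det(I−A), with det(I−A) = 0.427375:
  x_1 = (0.6300·950 + 0.1750·900 + 0.3075·675) / 0.427375 = 963.5625 / 0.427375 ≈ 2254.607
  x_2 = (0.2525·950 + 0.5450·900 + 0.2250·675) / 0.427375 = 882.25 / 0.427375 ≈ 2064.346
  x_3 = (0.0450·950 + 0.0125·900 + 0.6325·675) / 0.427375 = 480.9375 / 0.427375 ≈ 1125.329

x_2 = 2064.346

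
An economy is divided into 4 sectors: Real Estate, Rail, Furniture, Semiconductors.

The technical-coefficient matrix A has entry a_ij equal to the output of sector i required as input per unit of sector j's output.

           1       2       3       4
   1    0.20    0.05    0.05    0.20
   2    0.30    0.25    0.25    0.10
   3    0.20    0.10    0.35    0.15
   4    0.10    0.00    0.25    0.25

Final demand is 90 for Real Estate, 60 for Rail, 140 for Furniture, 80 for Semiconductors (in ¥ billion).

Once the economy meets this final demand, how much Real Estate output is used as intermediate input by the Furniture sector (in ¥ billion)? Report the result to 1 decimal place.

I − A =
  [   0.80    -0.05    -0.05    -0.20]
  [  -0.30     0.75    -0.25    -0.10]
  [  -0.20    -0.10     0.65    -0.15]
  [  -0.10     0.00    -0.25     0.75]
Compute the cofactors C_ij = (−1)^(i+j)·(3×3 minor ij) of I−A; the adjugate is their transpose:
adj(I−A) = Cᵀ =
  [ 0.31625   0.03125   0.07625   0.10375]
  [ 0.18775   0.32875   0.19175   0.13225]
  [ 0.14725   0.06625   0.42325   0.13275]
  [ 0.09125   0.02625   0.15125   0.34875]
det(I−A) = Σ_j (I−A)_1j·C_1j = (0.80)(0.31625) + (-0.05)(0.18775) + (-0.05)(0.14725) + (-0.20)(0.09125) = 0.2180
(I − A)⁻¹ = adj(I−A) / det(I−A) ≈
  [   1.4507     0.1433     0.3498     0.4759]
  [   0.8612     1.5080     0.8796     0.6067]
  [   0.6755     0.3039     1.9415     0.6089]
  [   0.4186     0.1204     0.6938     1.5998]
First solve x = (I − A)⁻¹ d = adj(I−A)·d / det(I−A); in particular x_3 = (0.14725·90 + 0.06625·60 + 0.42325·140 + 0.13275·80) / 0.2180 = 87.1025 / 0.2180 ≈ 399.553.
Intermediate flow from 1 to 3: z_13 = a_13 · x_3 = 0.05 × 87.1025 / 0.2180 = 4.355125 / 0.2180 ≈ 20.0.

z_13 = 20.0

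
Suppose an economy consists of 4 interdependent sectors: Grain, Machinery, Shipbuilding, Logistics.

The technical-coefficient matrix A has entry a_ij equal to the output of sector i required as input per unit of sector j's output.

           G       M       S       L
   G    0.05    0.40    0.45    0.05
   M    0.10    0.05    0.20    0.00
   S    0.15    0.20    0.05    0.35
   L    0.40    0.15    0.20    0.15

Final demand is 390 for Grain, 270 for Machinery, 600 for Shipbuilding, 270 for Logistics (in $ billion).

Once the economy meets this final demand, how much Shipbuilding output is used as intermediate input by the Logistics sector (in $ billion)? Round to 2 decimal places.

z_SL = 561.53

I − A =
  [   0.95    -0.40    -0.45    -0.05]
  [  -0.10     0.95    -0.20     0.00]
  [  -0.15    -0.20     0.95    -0.35]
  [  -0.40    -0.15    -0.20     0.85]
Compute the cofactors C_ij = (−1)^(i+j)·(3×3 minor ij) of I−A; the adjugate is their transpose:
adj(I−A) = Cᵀ =
  [ 0.656125   0.404250   0.442375   0.220750]
  [ 0.127250   0.559750   0.196750   0.088500]
  [ 0.276375   0.315500   0.713375   0.310000]
  [ 0.396250   0.363250   0.410750   0.696250]
det(I−A) = Σ_j (I−A)_1j·C_1j = (0.95)(0.656125) + (-0.40)(0.127250) + (-0.45)(0.276375) + (-0.05)(0.396250) = 0.4282375
(I − A)⁻¹ = adj(I−A) / det(I−A) ≈
  [   1.5322     0.9440     1.0330     0.5155]
  [   0.2971     1.3071     0.4594     0.2067]
  [   0.6454     0.7367     1.6658     0.7239]
  [   0.9253     0.8482     0.9592     1.6259]
First solve x = (I − A)⁻¹ d = adj(I−A)·d / det(I−A); in particular x_L = (0.396250·390 + 0.363250·270 + 0.410750·600 + 0.696250·270) / 0.4282375 = 687.0525 / 0.4282375 ≈ 1604.3726.
Intermediate flow from S to L: z_SL = a_SL · x_L = 0.35 × 687.0525 / 0.4282375 = 240.468375 / 0.4282375 ≈ 561.53.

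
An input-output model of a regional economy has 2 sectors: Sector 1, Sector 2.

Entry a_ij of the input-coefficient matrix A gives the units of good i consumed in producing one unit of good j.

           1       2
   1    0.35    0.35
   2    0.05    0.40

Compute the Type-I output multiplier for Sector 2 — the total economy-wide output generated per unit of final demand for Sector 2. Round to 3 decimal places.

m_2 = 2.685

I − A =
  [   0.65    -0.35]
  [  -0.05     0.60]
det(I−A) = (0.65)(0.60) − (-0.35)(-0.05) = 0.3725
adj(I−A) = [[0.60, 0.35], [0.05, 0.65]]
(I − A)⁻¹ = adj(I−A) / det(I−A) ≈
  [   1.6107     0.9396]
  [   0.1342     1.7450]
The output multiplier for sector j is the column-j sum of the Leontief inverse (I − A)⁻¹ = adj(I−A) / det(I−A).
Column 2 of adj(I−A): (0.35, 0.65); det(I−A) = 0.3725.
m_2 = (0.35 + 0.65) / 0.3725 = 1.00 / 0.3725 ≈ 2.685.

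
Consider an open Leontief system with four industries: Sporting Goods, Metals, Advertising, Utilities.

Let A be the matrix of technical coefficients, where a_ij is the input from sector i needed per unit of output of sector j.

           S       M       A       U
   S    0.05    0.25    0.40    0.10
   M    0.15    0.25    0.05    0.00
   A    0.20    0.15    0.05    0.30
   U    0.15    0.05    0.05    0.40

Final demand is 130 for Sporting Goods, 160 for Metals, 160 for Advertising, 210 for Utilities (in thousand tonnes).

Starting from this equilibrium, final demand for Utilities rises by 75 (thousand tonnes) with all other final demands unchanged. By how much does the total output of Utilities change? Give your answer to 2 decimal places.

I − A =
  [   0.95    -0.25    -0.40    -0.10]
  [  -0.15     0.75    -0.05     0.00]
  [  -0.20    -0.15     0.95    -0.30]
  [  -0.15    -0.05    -0.05     0.60]
Compute the cofactors C_ij = (−1)^(i+j)·(3×3 minor ij) of I−A; the adjugate is their transpose:
adj(I−A) = Cᵀ =
  [ 0.411000   0.186250   0.191500   0.164250]
  [ 0.091500   0.446000   0.064500   0.047500]
  [ 0.139500   0.139750   0.393000   0.219750]
  [ 0.122000   0.095375   0.086000   0.562625]
det(I−A) = Σ_j (I−A)_1j·C_1j = (0.95)(0.411000) + (-0.25)(0.091500) + (-0.40)(0.139500) + (-0.10)(0.122000) = 0.299575
(I − A)⁻¹ = adj(I−A) / det(I−A) ≈
  [   1.3719     0.6217     0.6392     0.5483]
  [   0.3054     1.4888     0.2153     0.1586]
  [   0.4657     0.4665     1.3119     0.7335]
  [   0.4072     0.3184     0.2871     1.8781]
Δx = (I − A)⁻¹ Δd with Δd having +75 in the Utilities component and 0 elsewhere.
So Δx_U = L_UU · (+75), where L_UU = adj(I−A)_UU / det(I−A) = 0.562625 / 0.299575.
Δx_U = 0.562625 × (+75) / 0.299575 = 42.196875 / 0.299575 ≈ 140.86.

Δx_U = 140.86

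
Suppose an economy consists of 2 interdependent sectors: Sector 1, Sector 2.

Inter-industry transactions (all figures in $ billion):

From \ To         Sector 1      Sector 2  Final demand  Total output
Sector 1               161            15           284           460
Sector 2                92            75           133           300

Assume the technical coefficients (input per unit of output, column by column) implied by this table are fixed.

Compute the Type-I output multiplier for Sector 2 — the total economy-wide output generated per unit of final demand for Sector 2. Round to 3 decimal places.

m_2 = 1.466

Technical coefficients a_ij = z_ij / X_j:
  a_11 = 161/460 = 0.35, a_21 = 92/460 = 0.20
  a_12 = 15/300 = 0.05, a_22 = 75/300 = 0.25
I − A =
  [   0.65    -0.05]
  [  -0.20     0.75]
det(I−A) = (0.65)(0.75) − (-0.05)(-0.20) = 0.4775
adj(I−A) = [[0.75, 0.05], [0.20, 0.65]]
(I − A)⁻¹ = adj(I−A) / det(I−A) ≈
  [   1.5707     0.1047]
  [   0.4188     1.3613]
The output multiplier for sector j is the column-j sum of the Leontief inverse (I − A)⁻¹ = adj(I−A) / det(I−A).
Column 2 of adj(I−A): (0.05, 0.65); det(I−A) = 0.4775.
m_2 = (0.05 + 0.65) / 0.4775 = 0.70 / 0.4775 ≈ 1.466.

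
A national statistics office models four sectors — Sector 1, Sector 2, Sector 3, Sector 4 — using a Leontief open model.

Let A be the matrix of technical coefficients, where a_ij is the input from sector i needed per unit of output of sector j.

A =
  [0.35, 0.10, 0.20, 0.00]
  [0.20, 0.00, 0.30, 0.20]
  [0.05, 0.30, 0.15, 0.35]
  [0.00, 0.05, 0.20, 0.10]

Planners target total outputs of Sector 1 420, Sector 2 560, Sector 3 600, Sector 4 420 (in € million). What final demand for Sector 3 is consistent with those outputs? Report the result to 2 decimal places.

I − A =
  [   0.65    -0.10    -0.20     0.00]
  [  -0.20     1.00    -0.30    -0.20]
  [  -0.05    -0.30     0.85    -0.35]
  [   0.00    -0.05    -0.20     0.90]
d = (I − A) x:
  d_1 = (+0.65)·420 + (-0.10)·560 + (-0.20)·600 + (+0.00)·420 = 97.00
  d_2 = (-0.20)·420 + (+1.00)·560 + (-0.30)·600 + (-0.20)·420 = 212.00
  d_3 = (-0.05)·420 + (-0.30)·560 + (+0.85)·600 + (-0.35)·420 = 174.00
  d_4 = (+0.00)·420 + (-0.05)·560 + (-0.20)·600 + (+0.90)·420 = 230.00

d_3 = 174.00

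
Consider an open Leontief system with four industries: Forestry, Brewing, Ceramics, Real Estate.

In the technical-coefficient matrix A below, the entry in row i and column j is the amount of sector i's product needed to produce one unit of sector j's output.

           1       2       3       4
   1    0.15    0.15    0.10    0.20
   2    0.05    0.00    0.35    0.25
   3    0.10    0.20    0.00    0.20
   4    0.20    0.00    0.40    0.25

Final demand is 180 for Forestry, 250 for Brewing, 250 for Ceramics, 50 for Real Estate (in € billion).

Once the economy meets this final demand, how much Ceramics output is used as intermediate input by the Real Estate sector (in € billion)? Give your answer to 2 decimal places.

I − A =
  [   0.85    -0.15    -0.10    -0.20]
  [  -0.05     1.00    -0.35    -0.25]
  [  -0.10    -0.20     1.00    -0.20]
  [  -0.20     0.00    -0.40     0.75]
Compute the cofactors C_ij = (−1)^(i+j)·(3×3 minor ij) of I−A; the adjugate is their transpose:
adj(I−A) = Cᵀ =
  [ 0.597500   0.131500   0.209375   0.259000]
  [ 0.133750   0.510000   0.306875   0.287500]
  [ 0.132500   0.136750   0.584375   0.236750]
  [ 0.230000   0.108000   0.367500   0.766750]
det(I−A) = Σ_j (I−A)_1j·C_1j = (0.85)(0.597500) + (-0.15)(0.133750) + (-0.10)(0.132500) + (-0.20)(0.230000) = 0.4285625
(I − A)⁻¹ = adj(I−A) / det(I−A) ≈
  [   1.3942     0.3068     0.4886     0.6043]
  [   0.3121     1.1900     0.7161     0.6708]
  [   0.3092     0.3191     1.3636     0.5524]
  [   0.5367     0.2520     0.8575     1.7891]
First solve x = (I − A)⁻¹ d = adj(I−A)·d / det(I−A); in particular x_4 = (0.230000·180 + 0.108000·250 + 0.367500·250 + 0.766750·50) / 0.4285625 = 198.6125 / 0.4285625 ≈ 463.4388.
Intermediate flow from 3 to 4: z_34 = a_34 · x_4 = 0.20 × 198.6125 / 0.4285625 = 39.7225 / 0.4285625 ≈ 92.69.

z_34 = 92.69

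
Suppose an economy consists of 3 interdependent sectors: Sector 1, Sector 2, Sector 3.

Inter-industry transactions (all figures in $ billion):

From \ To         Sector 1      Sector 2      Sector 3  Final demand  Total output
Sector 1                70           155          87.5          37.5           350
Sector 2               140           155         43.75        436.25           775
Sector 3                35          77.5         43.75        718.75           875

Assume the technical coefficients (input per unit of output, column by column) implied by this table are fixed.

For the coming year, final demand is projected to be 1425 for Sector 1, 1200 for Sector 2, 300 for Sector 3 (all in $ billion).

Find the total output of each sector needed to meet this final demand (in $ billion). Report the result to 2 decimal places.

Technical coefficients a_ij = z_ij / X_j:
  a_11 = 70/350 = 0.20, a_21 = 140/350 = 0.40, a_31 = 35/350 = 0.10
  a_12 = 155/775 = 0.20, a_22 = 155/775 = 0.20, a_32 = 77.5/775 = 0.10
  a_13 = 87.5/875 = 0.10, a_23 = 43.75/875 = 0.05, a_33 = 43.75/875 = 0.05
I − A =
  [   0.80    -0.20    -0.10]
  [  -0.40     0.80    -0.05]
  [  -0.10    -0.10     0.95]
Cofactors of I−A, C_ij = (−1)^(i+j)·(minor ij) (rows/columns in the sector order above):
  C_11 = (0.80)(0.95) − (-0.05)(-0.10) = 0.7550
  C_12 = −[(-0.40)(0.95) − (-0.05)(-0.10)] = 0.3850
  C_13 = (-0.40)(-0.10) − (0.80)(-0.10) = 0.1200
  C_21 = −[(-0.20)(0.95) − (-0.10)(-0.10)] = 0.2000
  C_22 = (0.80)(0.95) − (-0.10)(-0.10) = 0.7500
  C_23 = −[(0.80)(-0.10) − (-0.20)(-0.10)] = 0.1000
  C_31 = (-0.20)(-0.05) − (-0.10)(0.80) = 0.0900
  C_32 = −[(0.80)(-0.05) − (-0.10)(-0.40)] = 0.0800
  C_33 = (0.80)(0.80) − (-0.20)(-0.40) = 0.5600
det(I−A) = Σ_j (I−A)_1j·C_1j = (0.80)(0.7550) + (-0.20)(0.3850) + (-0.10)(0.1200) = 0.5150
adj(I−A) = Cᵀ =
  [ 0.7550   0.2000   0.0900]
  [ 0.3850   0.7500   0.0800]
  [ 0.1200   0.1000   0.5600]
(I − A)⁻¹ = adj(I−A) / det(I−A) ≈
  [   1.4660     0.3883     0.1748]
  [   0.7476     1.4563     0.1553]
  [   0.2330     0.1942     1.0874]
x = (I − A)⁻¹ d = adj(I−A)·d / det(I−A), with det(I−A) = 0.5150:
  x_1 = (0.7550·1425 + 0.2000·1200 + 0.0900·300) / 0.5150 = 1342.875 / 0.5150 ≈ 2607.52
  x_2 = (0.3850·1425 + 0.7500·1200 + 0.0800·300) / 0.5150 = 1472.625 / 0.5150 ≈ 2859.47
  x_3 = (0.1200·1425 + 0.1000·1200 + 0.5600·300) / 0.5150 = 459.00 / 0.5150 ≈ 891.26

x_1 = 2607.52, x_2 = 2859.47, x_3 = 891.26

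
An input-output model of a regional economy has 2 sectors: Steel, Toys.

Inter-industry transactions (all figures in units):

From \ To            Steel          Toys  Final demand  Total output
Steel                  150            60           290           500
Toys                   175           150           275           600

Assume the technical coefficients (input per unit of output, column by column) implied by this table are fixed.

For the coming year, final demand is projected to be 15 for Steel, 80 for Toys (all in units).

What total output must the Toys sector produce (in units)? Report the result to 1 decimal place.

Technical coefficients a_ij = z_ij / X_j:
  a_SS = 150/500 = 0.30, a_TS = 175/500 = 0.35
  a_ST = 60/600 = 0.10, a_TT = 150/600 = 0.25
I − A =
  [   0.70    -0.10]
  [  -0.35     0.75]
det(I−A) = (0.70)(0.75) − (-0.10)(-0.35) = 0.4900
adj(I−A) = [[0.75, 0.10], [0.35, 0.70]]
(I − A)⁻¹ = adj(I−A) / det(I−A) ≈
  [   1.5306     0.2041]
  [   0.7143     1.4286]
x = (I − A)⁻¹ d = adj(I−A)·d / det(I−A), with det(I−A) = 0.4900:
  x_S = (0.75·15 + 0.10·80) / 0.4900 = 19.25 / 0.4900 ≈ 39.3
  x_T = (0.35·15 + 0.70·80) / 0.4900 = 61.25 / 0.4900 = 125.0

x_T = 125.0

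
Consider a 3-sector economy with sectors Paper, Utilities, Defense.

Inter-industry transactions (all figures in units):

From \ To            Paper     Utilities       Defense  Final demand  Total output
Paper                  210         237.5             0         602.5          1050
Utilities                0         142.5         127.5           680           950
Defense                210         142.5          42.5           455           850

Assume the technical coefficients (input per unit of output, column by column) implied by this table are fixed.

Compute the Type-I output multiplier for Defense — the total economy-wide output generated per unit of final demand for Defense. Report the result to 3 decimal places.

m_3 = 1.350

Technical coefficients a_ij = z_ij / X_j:
  a_11 = 210/1050 = 0.20, a_21 = 0/1050 = 0.00, a_31 = 210/1050 = 0.20
  a_12 = 237.5/950 = 0.25, a_22 = 142.5/950 = 0.15, a_32 = 142.5/950 = 0.15
  a_13 = 0/850 = 0.00, a_23 = 127.5/850 = 0.15, a_33 = 42.5/850 = 0.05
I − A =
  [   0.80    -0.25     0.00]
  [   0.00     0.85    -0.15]
  [  -0.20    -0.15     0.95]
Cofactors of I−A, C_ij = (−1)^(i+j)·(minor ij) (rows/columns in the sector order above):
  C_11 = (0.85)(0.95) − (-0.15)(-0.15) = 0.7850
  C_12 = −[(0.00)(0.95) − (-0.15)(-0.20)] = 0.0300
  C_13 = (0.00)(-0.15) − (0.85)(-0.20) = 0.1700
  C_21 = −[(-0.25)(0.95) − (0.00)(-0.15)] = 0.2375
  C_22 = (0.80)(0.95) − (0.00)(-0.20) = 0.7600
  C_23 = −[(0.80)(-0.15) − (-0.25)(-0.20)] = 0.1700
  C_31 = (-0.25)(-0.15) − (0.00)(0.85) = 0.0375
  C_32 = −[(0.80)(-0.15) − (0.00)(0.00)] = 0.1200
  C_33 = (0.80)(0.85) − (-0.25)(0.00) = 0.6800
det(I−A) = Σ_j (I−A)_1j·C_1j = (0.80)(0.7850) + (-0.25)(0.0300) + (0.00)(0.1700) = 0.6205
adj(I−A) = Cᵀ =
  [ 0.7850   0.2375   0.0375]
  [ 0.0300   0.7600   0.1200]
  [ 0.1700   0.1700   0.6800]
(I − A)⁻¹ = adj(I−A) / det(I−A) ≈
  [   1.2651     0.3828     0.0604]
  [   0.0483     1.2248     0.1934]
  [   0.2740     0.2740     1.0959]
The output multiplier for sector j is the column-j sum of the Leontief inverse (I − A)⁻¹ = adj(I−A) / det(I−A).
Column 3 of adj(I−A): (0.0375, 0.1200, 0.6800); det(I−A) = 0.6205.
m_3 = (0.0375 + 0.1200 + 0.6800) / 0.6205 = 0.8375 / 0.6205 ≈ 1.350.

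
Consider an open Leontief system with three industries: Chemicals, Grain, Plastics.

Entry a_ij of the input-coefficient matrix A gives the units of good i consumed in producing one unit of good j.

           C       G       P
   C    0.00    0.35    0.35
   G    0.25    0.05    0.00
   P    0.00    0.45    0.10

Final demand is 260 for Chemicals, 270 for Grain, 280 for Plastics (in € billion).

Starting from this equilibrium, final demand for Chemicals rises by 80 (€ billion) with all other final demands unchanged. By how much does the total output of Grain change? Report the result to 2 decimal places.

Δx_G = 24.43

I − A =
  [   1.00    -0.35    -0.35]
  [  -0.25     0.95     0.00]
  [   0.00    -0.45     0.90]
Cofactors of I−A, C_ij = (−1)^(i+j)·(minor ij) (rows/columns in the sector order above):
  C_11 = (0.95)(0.90) − (0.00)(-0.45) = 0.8550
  C_12 = −[(-0.25)(0.90) − (0.00)(0.00)] = 0.2250
  C_13 = (-0.25)(-0.45) − (0.95)(0.00) = 0.1125
  C_21 = −[(-0.35)(0.90) − (-0.35)(-0.45)] = 0.4725
  C_22 = (1.00)(0.90) − (-0.35)(0.00) = 0.9000
  C_23 = −[(1.00)(-0.45) − (-0.35)(0.00)] = 0.4500
  C_31 = (-0.35)(0.00) − (-0.35)(0.95) = 0.3325
  C_32 = −[(1.00)(0.00) − (-0.35)(-0.25)] = 0.0875
  C_33 = (1.00)(0.95) − (-0.35)(-0.25) = 0.8625
det(I−A) = Σ_j (I−A)_1j·C_1j = (1.00)(0.8550) + (-0.35)(0.2250) + (-0.35)(0.1125) = 0.736875
adj(I−A) = Cᵀ =
  [ 0.8550   0.4725   0.3325]
  [ 0.2250   0.9000   0.0875]
  [ 0.1125   0.4500   0.8625]
(I − A)⁻¹ = adj(I−A) / det(I−A) ≈
  [   1.1603     0.6412     0.4512]
  [   0.3053     1.2214     0.1187]
  [   0.1527     0.6107     1.1705]
Δx = (I − A)⁻¹ Δd with Δd having +80 in the Chemicals component and 0 elsewhere.
So Δx_G = L_GC · (+80), where L_GC = adj(I−A)_GC / det(I−A) = 0.2250 / 0.736875.
Δx_G = 0.2250 × (+80) / 0.736875 = 18.00 / 0.736875 ≈ 24.43.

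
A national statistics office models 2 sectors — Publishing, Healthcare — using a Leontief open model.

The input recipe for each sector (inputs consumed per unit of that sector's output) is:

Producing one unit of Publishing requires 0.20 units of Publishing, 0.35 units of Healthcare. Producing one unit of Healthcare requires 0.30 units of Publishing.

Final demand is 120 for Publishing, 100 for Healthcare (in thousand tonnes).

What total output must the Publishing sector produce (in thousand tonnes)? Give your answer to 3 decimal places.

x_1 = 215.827

I − A =
  [   0.80    -0.30]
  [  -0.35     1.00]
det(I−A) = (0.80)(1.00) − (-0.30)(-0.35) = 0.6950
adj(I−A) = [[1.00, 0.30], [0.35, 0.80]]
(I − A)⁻¹ = adj(I−A) / det(I−A) ≈
  [   1.4388     0.4317]
  [   0.5036     1.1511]
x = (I − A)⁻¹ d = adj(I−A)·d / det(I−A), with det(I−A) = 0.6950:
  x_1 = (1.00·120 + 0.30·100) / 0.6950 = 150.00 / 0.6950 ≈ 215.827
  x_2 = (0.35·120 + 0.80·100) / 0.6950 = 122.00 / 0.6950 ≈ 175.540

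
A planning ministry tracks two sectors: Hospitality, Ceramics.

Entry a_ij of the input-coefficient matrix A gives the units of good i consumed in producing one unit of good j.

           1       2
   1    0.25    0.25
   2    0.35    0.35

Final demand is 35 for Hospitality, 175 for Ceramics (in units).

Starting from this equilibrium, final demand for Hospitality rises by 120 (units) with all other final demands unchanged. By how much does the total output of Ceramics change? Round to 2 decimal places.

I − A =
  [   0.75    -0.25]
  [  -0.35     0.65]
det(I−A) = (0.75)(0.65) − (-0.25)(-0.35) = 0.4000
adj(I−A) = [[0.65, 0.25], [0.35, 0.75]]
(I − A)⁻¹ = adj(I−A) / det(I−A) ≈
  [   1.6250     0.6250]
  [   0.8750     1.8750]
Δx = (I − A)⁻¹ Δd with Δd having +120 in the Hospitality component and 0 elsewhere.
So Δx_2 = L_21 · (+120), where L_21 = adj(I−A)_21 / det(I−A) = 0.35 / 0.4000.
Δx_2 = 0.35 × (+120) / 0.4000 = 42.00 / 0.4000 = 105.00.

Δx_2 = 105.00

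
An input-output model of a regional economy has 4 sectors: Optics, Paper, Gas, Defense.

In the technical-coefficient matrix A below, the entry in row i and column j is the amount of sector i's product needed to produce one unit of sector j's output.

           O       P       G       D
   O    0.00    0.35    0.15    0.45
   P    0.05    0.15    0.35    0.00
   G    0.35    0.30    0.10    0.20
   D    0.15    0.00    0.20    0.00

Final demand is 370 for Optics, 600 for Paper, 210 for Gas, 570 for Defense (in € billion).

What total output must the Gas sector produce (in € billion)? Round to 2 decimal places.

I − A =
  [   1.00    -0.35    -0.15    -0.45]
  [  -0.05     0.85    -0.35     0.00]
  [  -0.35    -0.30     0.90    -0.20]
  [  -0.15     0.00    -0.20     1.00]
Compute the cofactors C_ij = (−1)^(i+j)·(3×3 minor ij) of I−A; the adjugate is their transpose:
adj(I−A) = Cᵀ =
  [ 0.626000   0.373000   0.326500   0.347000]
  [ 0.176000   0.710750   0.338375   0.146875]
  [ 0.338000   0.412750   0.775125   0.307125]
  [ 0.161500   0.138500   0.204000   0.554500]
det(I−A) = Σ_j (I−A)_1j·C_1j = (1.00)(0.626000) + (-0.35)(0.176000) + (-0.15)(0.338000) + (-0.45)(0.161500) = 0.441025
(I − A)⁻¹ = adj(I−A) / det(I−A) ≈
  [   1.4194     0.8458     0.7403     0.7868]
  [   0.3991     1.6116     0.7672     0.3330]
  [   0.7664     0.9359     1.7576     0.6964]
  [   0.3662     0.3140     0.4626     1.2573]
x = (I − A)⁻¹ d = adj(I−A)·d / det(I−A), with det(I−A) = 0.441025:
  x_O = (0.626000·370 + 0.373000·600 + 0.326500·210 + 0.347000·570) / 0.441025 = 721.775 / 0.441025 ≈ 1636.59
  x_P = (0.176000·370 + 0.710750·600 + 0.338375·210 + 0.146875·570) / 0.441025 = 646.3475 / 0.441025 ≈ 1465.56
  x_G = (0.338000·370 + 0.412750·600 + 0.775125·210 + 0.307125·570) / 0.441025 = 710.5475 / 0.441025 ≈ 1611.13
  x_D = (0.161500·370 + 0.138500·600 + 0.204000·210 + 0.554500·570) / 0.441025 = 501.76 / 0.441025 ≈ 1137.71

x_G = 1611.13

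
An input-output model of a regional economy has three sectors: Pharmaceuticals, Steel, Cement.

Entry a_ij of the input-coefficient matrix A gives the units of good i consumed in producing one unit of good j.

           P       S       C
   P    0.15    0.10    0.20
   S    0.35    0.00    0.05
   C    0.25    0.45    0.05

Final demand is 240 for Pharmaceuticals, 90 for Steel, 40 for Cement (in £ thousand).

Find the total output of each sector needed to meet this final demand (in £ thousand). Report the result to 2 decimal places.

I − A =
  [   0.85    -0.10    -0.20]
  [  -0.35     1.00    -0.05]
  [  -0.25    -0.45     0.95]
Cofactors of I−A, C_ij = (−1)^(i+j)·(minor ij) (rows/columns in the sector order above):
  C_11 = (1.00)(0.95) − (-0.05)(-0.45) = 0.9275
  C_12 = −[(-0.35)(0.95) − (-0.05)(-0.25)] = 0.3450
  C_13 = (-0.35)(-0.45) − (1.00)(-0.25) = 0.4075
  C_21 = −[(-0.10)(0.95) − (-0.20)(-0.45)] = 0.1850
  C_22 = (0.85)(0.95) − (-0.20)(-0.25) = 0.7575
  C_23 = −[(0.85)(-0.45) − (-0.10)(-0.25)] = 0.4075
  C_31 = (-0.10)(-0.05) − (-0.20)(1.00) = 0.2050
  C_32 = −[(0.85)(-0.05) − (-0.20)(-0.35)] = 0.1125
  C_33 = (0.85)(1.00) − (-0.10)(-0.35) = 0.8150
det(I−A) = Σ_j (I−A)_1j·C_1j = (0.85)(0.9275) + (-0.10)(0.3450) + (-0.20)(0.4075) = 0.672375
adj(I−A) = Cᵀ =
  [ 0.9275   0.1850   0.2050]
  [ 0.3450   0.7575   0.1125]
  [ 0.4075   0.4075   0.8150]
(I − A)⁻¹ = adj(I−A) / det(I−A) ≈
  [   1.3794     0.2751     0.3049]
  [   0.5131     1.1266     0.1673]
  [   0.6061     0.6061     1.2121]
x = (I − A)⁻¹ d = adj(I−A)·d / det(I−A), with det(I−A) = 0.672375:
  x_P = (0.9275·240 + 0.1850·90 + 0.2050·40) / 0.672375 = 247.45 / 0.672375 ≈ 368.02
  x_S = (0.3450·240 + 0.7575·90 + 0.1125·40) / 0.672375 = 155.475 / 0.672375 ≈ 231.23
  x_C = (0.4075·240 + 0.4075·90 + 0.8150·40) / 0.672375 = 167.075 / 0.672375 ≈ 248.48

x_P = 368.02, x_S = 231.23, x_C = 248.48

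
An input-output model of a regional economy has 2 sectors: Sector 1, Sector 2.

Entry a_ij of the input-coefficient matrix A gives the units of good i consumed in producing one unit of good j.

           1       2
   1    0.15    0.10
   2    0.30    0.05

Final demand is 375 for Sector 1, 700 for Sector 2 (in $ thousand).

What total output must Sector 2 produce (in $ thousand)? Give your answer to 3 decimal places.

I − A =
  [   0.85    -0.10]
  [  -0.30     0.95]
det(I−A) = (0.85)(0.95) − (-0.10)(-0.30) = 0.7775
adj(I−A) = [[0.95, 0.10], [0.30, 0.85]]
(I − A)⁻¹ = adj(I−A) / det(I−A) ≈
  [   1.2219     0.1286]
  [   0.3859     1.0932]
x = (I − A)⁻¹ d = adj(I−A)·d / det(I−A), with det(I−A) = 0.7775:
  x_1 = (0.95·375 + 0.10·700) / 0.7775 = 426.25 / 0.7775 ≈ 548.232
  x_2 = (0.30·375 + 0.85·700) / 0.7775 = 707.50 / 0.7775 ≈ 909.968

x_2 = 909.968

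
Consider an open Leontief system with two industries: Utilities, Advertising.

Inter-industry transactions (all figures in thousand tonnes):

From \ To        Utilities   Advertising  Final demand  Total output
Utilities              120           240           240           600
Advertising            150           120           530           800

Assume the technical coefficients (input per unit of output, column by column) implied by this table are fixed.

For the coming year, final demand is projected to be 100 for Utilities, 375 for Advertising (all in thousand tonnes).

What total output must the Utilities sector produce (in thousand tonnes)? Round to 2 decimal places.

Technical coefficients a_ij = z_ij / X_j:
  a_UU = 120/600 = 0.20, a_AU = 150/600 = 0.25
  a_UA = 240/800 = 0.30, a_AA = 120/800 = 0.15
I − A =
  [   0.80    -0.30]
  [  -0.25     0.85]
det(I−A) = (0.80)(0.85) − (-0.30)(-0.25) = 0.6050
adj(I−A) = [[0.85, 0.30], [0.25, 0.80]]
(I − A)⁻¹ = adj(I−A) / det(I−A) ≈
  [   1.4050     0.4959]
  [   0.4132     1.3223]
x = (I − A)⁻¹ d = adj(I−A)·d / det(I−A), with det(I−A) = 0.6050:
  x_U = (0.85·100 + 0.30·375) / 0.6050 = 197.50 / 0.6050 ≈ 326.45
  x_A = (0.25·100 + 0.80·375) / 0.6050 = 325.00 / 0.6050 ≈ 537.19

x_U = 326.45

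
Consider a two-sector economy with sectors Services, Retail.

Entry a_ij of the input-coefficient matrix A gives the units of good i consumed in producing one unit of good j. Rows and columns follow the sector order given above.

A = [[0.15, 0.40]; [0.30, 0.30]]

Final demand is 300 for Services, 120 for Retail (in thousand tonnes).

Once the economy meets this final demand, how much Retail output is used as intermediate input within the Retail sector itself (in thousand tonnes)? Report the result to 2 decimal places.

z_22 = 121.26

I − A =
  [   0.85    -0.40]
  [  -0.30     0.70]
det(I−A) = (0.85)(0.70) − (-0.40)(-0.30) = 0.4750
adj(I−A) = [[0.70, 0.40], [0.30, 0.85]]
(I − A)⁻¹ = adj(I−A) / det(I−A) ≈
  [   1.4737     0.8421]
  [   0.6316     1.7895]
First solve x = (I − A)⁻¹ d = adj(I−A)·d / det(I−A); in particular x_2 = (0.30·300 + 0.85·120) / 0.4750 = 192.00 / 0.4750 ≈ 404.2105.
Intermediate flow from 2 to 2: z_22 = a_22 · x_2 = 0.30 × 192.00 / 0.4750 = 57.60 / 0.4750 ≈ 121.26.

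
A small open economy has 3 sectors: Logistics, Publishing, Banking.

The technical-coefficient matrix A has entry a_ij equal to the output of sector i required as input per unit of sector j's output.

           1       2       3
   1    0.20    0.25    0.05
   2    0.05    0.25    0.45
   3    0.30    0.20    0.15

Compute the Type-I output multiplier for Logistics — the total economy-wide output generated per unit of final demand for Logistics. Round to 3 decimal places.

m_1 = 2.514

I − A =
  [   0.80    -0.25    -0.05]
  [  -0.05     0.75    -0.45]
  [  -0.30    -0.20     0.85]
Cofactors of I−A, C_ij = (−1)^(i+j)·(minor ij) (rows/columns in the sector order above):
  C_11 = (0.75)(0.85) − (-0.45)(-0.20) = 0.5475
  C_12 = −[(-0.05)(0.85) − (-0.45)(-0.30)] = 0.1775
  C_13 = (-0.05)(-0.20) − (0.75)(-0.30) = 0.2350
  C_21 = −[(-0.25)(0.85) − (-0.05)(-0.20)] = 0.2225
  C_22 = (0.80)(0.85) − (-0.05)(-0.30) = 0.6650
  C_23 = −[(0.80)(-0.20) − (-0.25)(-0.30)] = 0.2350
  C_31 = (-0.25)(-0.45) − (-0.05)(0.75) = 0.1500
  C_32 = −[(0.80)(-0.45) − (-0.05)(-0.05)] = 0.3625
  C_33 = (0.80)(0.75) − (-0.25)(-0.05) = 0.5875
det(I−A) = Σ_j (I−A)_1j·C_1j = (0.80)(0.5475) + (-0.25)(0.1775) + (-0.05)(0.2350) = 0.381875
adj(I−A) = Cᵀ =
  [ 0.5475   0.2225   0.1500]
  [ 0.1775   0.6650   0.3625]
  [ 0.2350   0.2350   0.5875]
(I − A)⁻¹ = adj(I−A) / det(I−A) ≈
  [   1.4337     0.5827     0.3928]
  [   0.4648     1.7414     0.9493]
  [   0.6154     0.6154     1.5385]
The output multiplier for sector j is the column-j sum of the Leontief inverse (I − A)⁻¹ = adj(I−A) / det(I−A).
Column 1 of adj(I−A): (0.5475, 0.1775, 0.2350); det(I−A) = 0.381875.
m_1 = (0.5475 + 0.1775 + 0.2350) / 0.381875 = 0.96 / 0.381875 ≈ 2.514.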